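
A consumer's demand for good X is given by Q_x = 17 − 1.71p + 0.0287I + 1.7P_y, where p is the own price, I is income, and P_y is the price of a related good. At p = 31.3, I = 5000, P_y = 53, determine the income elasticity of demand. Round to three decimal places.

Evaluating quantity at (p, I, P_y) gives Q_x = 17 − 1.71(31.3) + 0.0287(5000) + 1.7(53) = 17 − 53.523 + 143.5 + 90.1 = 197.077.
∂Q_x/∂I = +0.0287, so E_I = 0.0287·(5000/197.077) ≈ 0.728.
E_I ∈ (0,1): normal good (necessity).

0.728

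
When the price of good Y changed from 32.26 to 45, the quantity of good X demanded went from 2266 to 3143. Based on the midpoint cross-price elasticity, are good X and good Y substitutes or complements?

substitutes

%ΔQ_x = (3143 − 2266)/[(2266+3143)/2] = 877/2704.5 ≈ 0.3243.
%ΔP_y = (45 − 32.26)/[(32.26+45)/2] ≈ 0.3298.
E_xy = 0.3243/0.3298 ≈ 0.983.
E_xy > 0, so the goods are substitutes.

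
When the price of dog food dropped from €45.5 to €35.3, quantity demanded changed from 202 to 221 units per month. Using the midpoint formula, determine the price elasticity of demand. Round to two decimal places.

-0.36

%Δq = (221 − 202)/[(202 + 221)/2] = 19/211.5 ≈ 0.0898.
%ΔP = (35.3 − 45.5)/[(45.5 + 35.3)/2] = -10.2/40.4 ≈ -0.2525.
Arc elasticity E = %Δq/%ΔP ≈ 0.0898/-0.2525 ≈ -0.36.
|E| < 1: demand is inelastic over this range.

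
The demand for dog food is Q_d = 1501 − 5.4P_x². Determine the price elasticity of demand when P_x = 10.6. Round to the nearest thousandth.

-1.357

At P_x = 10.6, Q_d = 894.256.
dQ_d/dP_x = −2·5.4·P_x = −114.48.
Point elasticity E = (dQ_d/dP_x)·(P_x/Q_d) = -114.48 × 10.6/894.256 ≈ -1.357.
|E| > 1, so demand is elastic at this price.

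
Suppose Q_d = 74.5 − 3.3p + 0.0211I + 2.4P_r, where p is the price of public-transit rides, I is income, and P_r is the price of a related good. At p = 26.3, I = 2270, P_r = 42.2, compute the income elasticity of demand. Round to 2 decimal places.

Evaluating quantity at (p, I, P_r) gives Q_d = 74.5 − 3.3(26.3) + 0.0211(2270) + 2.4(42.2) = 74.5 − 86.79 + 47.897 + 101.28 = 136.887.
∂Q_d/∂I = +0.0211, so E_I = 0.0211·(2270/136.887) ≈ 0.35.
E_I ∈ (0,1): normal good (necessity).

0.35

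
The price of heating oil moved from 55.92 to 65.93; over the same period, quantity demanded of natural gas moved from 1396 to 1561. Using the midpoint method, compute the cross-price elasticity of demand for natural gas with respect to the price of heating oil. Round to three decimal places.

0.679

%ΔQ_x = (1561 − 1396)/[(1396+1561)/2] = 165/1478.5 ≈ 0.1116.
%ΔP_y = (65.93 − 55.92)/[(55.92+65.93)/2] ≈ 0.1643.
E_xy = 0.1116/0.1643 ≈ 0.679.
E_xy > 0, so natural gas and heating oil are substitutes.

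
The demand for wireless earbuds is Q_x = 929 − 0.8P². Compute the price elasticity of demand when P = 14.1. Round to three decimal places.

At P = 14.1, Q_x = 769.952.
dQ_x/dP = −2·0.8·P = −22.56.
Point elasticity E = (dQ_x/dP)·(P/Q_x) = -22.56 × 14.1/769.952 ≈ -0.413.
|E| < 1, so demand is inelastic at this price.

-0.413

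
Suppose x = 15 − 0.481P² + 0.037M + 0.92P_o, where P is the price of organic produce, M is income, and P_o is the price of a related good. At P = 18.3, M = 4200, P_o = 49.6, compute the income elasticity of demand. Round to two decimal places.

2.83

Evaluating quantity at (P, M, P_o) gives x = 15 − 0.481(18.3)² + 0.037(4200) + 0.92(49.6) = 15 − 161.0821 + 155.4 + 45.632 = 54.9499.
∂x/∂M = +0.037, so E_I = 0.037·(4200/54.9499) ≈ 2.83.
E_I > 1: normal good (luxury).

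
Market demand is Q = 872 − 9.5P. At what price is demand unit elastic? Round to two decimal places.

For linear demand Q = a − bP, E = −bP/(a − bP). |E| = 1 ⇒ bP = a − bP ⇒ P = a/(2b).
P = 872/(2·9.5) ≈ 45.89.

45.89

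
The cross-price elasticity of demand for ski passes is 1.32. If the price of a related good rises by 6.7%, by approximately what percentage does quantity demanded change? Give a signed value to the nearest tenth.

%ΔQ ≈ E × %ΔP_y = (1.32) × (6.7%) ≈ 8.8%.

8.8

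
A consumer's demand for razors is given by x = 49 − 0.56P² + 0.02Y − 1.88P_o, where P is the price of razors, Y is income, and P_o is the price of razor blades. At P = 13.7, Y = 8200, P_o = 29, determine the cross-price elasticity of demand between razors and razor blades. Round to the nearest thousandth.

First evaluate x: 49 − 0.56(13.7)² + 0.02(8200) − 1.88(29) = 49 − 105.1064 + 164 − 54.52 = 53.3736.
∂x/∂P_o = −1.88, so E_xy = -1.88·(29/53.3736) ≈ -1.021.
E_xy < 0: the goods are complements.

-1.021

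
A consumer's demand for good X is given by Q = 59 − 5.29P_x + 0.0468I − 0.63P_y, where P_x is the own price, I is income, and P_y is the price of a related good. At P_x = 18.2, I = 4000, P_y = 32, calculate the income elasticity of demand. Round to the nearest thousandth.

1.443

Substituting, Q = 59 − 5.29(18.2) + 0.0468(4000) − 0.63(32) = 59 − 96.278 + 187.2 − 20.16 = 129.762.
∂Q/∂I = +0.0468, so E_I = 0.0468·(4000/129.762) ≈ 1.443.
E_I > 1: normal good (luxury).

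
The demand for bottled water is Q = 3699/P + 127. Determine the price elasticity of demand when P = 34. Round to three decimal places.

At P = 34, Q = 235.7941.
dQ/dP = −3699/P² = −3.1998.
Point elasticity E = (dQ/dP)·(P/Q) = -3.1998 × 34/235.7941 ≈ -0.461.
|E| < 1, so demand is inelastic at this price.

-0.461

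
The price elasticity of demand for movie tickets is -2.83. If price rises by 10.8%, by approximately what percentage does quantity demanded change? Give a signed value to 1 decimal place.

%ΔQ ≈ E × %ΔP = (-2.83) × (10.8%) ≈ -30.6%.

-30.6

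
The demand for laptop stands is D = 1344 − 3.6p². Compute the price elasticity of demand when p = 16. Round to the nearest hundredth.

At p = 16, D = 422.4.
dD/dp = −2·3.6·p = −115.2.
Point elasticity E = (dD/dp)·(p/D) = -115.2 × 16/422.4 ≈ -4.36.
|E| > 1, so demand is elastic at this price.

-4.36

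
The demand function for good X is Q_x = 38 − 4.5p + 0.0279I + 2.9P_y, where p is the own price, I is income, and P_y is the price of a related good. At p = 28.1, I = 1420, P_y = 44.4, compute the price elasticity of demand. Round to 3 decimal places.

-1.582

Q_x = 38 − 4.5(28.1) + 0.0279(1420) + 2.9(44.4) = 38 − 126.45 + 39.618 + 128.76 = 79.928.
∂Q_x/∂p = −4.5, so E_p = (−4.5)·(28.1/79.928) ≈ -1.582.
|E_p| > 1: demand is elastic.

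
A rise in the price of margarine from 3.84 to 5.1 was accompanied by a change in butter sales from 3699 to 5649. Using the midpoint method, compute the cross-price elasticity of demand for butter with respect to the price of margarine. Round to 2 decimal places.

%ΔQ_x = (5649 − 3699)/[(3699+5649)/2] = 1950/4674 ≈ 0.4172.
%ΔP_y = (5.1 − 3.84)/[(3.84+5.1)/2] ≈ 0.2819.
E_xy = 0.4172/0.2819 ≈ 1.48.
E_xy > 0, so butter and margarine are substitutes.

1.48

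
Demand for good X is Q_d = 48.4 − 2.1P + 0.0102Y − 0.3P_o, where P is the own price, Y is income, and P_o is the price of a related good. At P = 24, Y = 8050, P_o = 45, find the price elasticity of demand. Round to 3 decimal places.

-0.757

Evaluating quantity at (P, Y, P_o) gives Q_d = 48.4 − 2.1(24) + 0.0102(8050) − 0.3(45) = 48.4 − 50.4 + 82.11 − 13.5 = 66.61.
∂Q_d/∂P = −2.1, so E_p = (−2.1)·(24/66.61) ≈ -0.757.
|E_p| < 1: demand is inelastic.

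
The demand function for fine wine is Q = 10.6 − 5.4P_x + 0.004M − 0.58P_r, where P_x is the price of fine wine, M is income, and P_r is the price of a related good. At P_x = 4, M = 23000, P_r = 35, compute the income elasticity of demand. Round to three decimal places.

Evaluating quantity at (P_x, M, P_r) gives Q = 10.6 − 5.4(4) + 0.004(23000) − 0.58(35) = 10.6 − 21.6 + 92 − 20.3 = 60.7.
∂Q/∂M = +0.004, so E_I = 0.004·(23000/60.7) ≈ 1.516.
E_I > 1: normal good (luxury).

1.516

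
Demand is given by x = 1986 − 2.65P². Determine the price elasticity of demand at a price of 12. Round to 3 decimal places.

At P = 12, x = 1604.4.
dx/dP = −2·2.65·P = −63.6.
Point elasticity E = (dx/dP)·(P/x) = -63.6 × 12/1604.4 ≈ -0.476.
|E| < 1, so demand is inelastic at this price.

-0.476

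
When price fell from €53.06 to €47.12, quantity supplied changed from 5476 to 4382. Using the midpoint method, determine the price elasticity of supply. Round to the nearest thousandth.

%Δq = (4382 − 5476)/[(5476 + 4382)/2] = -1094/4929 ≈ -0.2220.
%Δp = (47.12 − 53.06)/[(53.06 + 47.12)/2] = -5.94/50.09 ≈ -0.1186.
Arc elasticity E = %Δq/%Δp ≈ -0.2220/-0.1186 ≈ 1.872.
|E| > 1: supply is elastic over this range.

1.872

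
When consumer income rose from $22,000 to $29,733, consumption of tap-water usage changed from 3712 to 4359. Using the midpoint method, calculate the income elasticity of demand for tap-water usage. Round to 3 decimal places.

%ΔQ = (4359 − 3712)/[(3712+4359)/2] = 647/4035.5 ≈ 0.1603.
%ΔM = (29,733 − 22,000)/[(22,000+29,733)/2] = 7733/25866.5 ≈ 0.2990.
E_I = %ΔQ/%ΔM ≈ 0.536.
E_I ∈ (0,1): normal good (necessity).

0.536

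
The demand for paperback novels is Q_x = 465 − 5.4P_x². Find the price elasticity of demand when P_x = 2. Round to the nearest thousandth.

At P_x = 2, Q_x = 443.4.
dQ_x/dP_x = −2·5.4·P_x = −21.6.
Point elasticity E = (dQ_x/dP_x)·(P_x/Q_x) = -21.6 × 2/443.4 ≈ -0.097.
|E| < 1, so demand is inelastic at this price.

-0.097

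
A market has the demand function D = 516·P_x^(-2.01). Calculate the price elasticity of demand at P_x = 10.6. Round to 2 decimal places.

-2.01

For a Cobb–Douglas (constant-elasticity) form D = A·P_x^α·…, the elasticity with respect to P_x equals the exponent α at every point.
Here the exponent on P_x is -2.01, so the price elasticity of demand is -2.01.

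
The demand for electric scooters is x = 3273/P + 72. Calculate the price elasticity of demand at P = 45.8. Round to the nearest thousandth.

At P = 45.8, x = 143.4629.
dx/dP = −3273/P² = −1.5603.
Point elasticity E = (dx/dP)·(P/x) = -1.5603 × 45.8/143.4629 ≈ -0.498.
|E| < 1, so demand is inelastic at this price.

-0.498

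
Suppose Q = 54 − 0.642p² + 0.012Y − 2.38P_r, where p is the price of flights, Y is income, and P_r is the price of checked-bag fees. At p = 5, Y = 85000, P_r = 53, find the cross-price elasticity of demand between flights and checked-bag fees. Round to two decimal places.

-0.14

Evaluating quantity at (p, Y, P_r) gives Q = 54 − 0.642(5)² + 0.012(85000) − 2.38(53) = 54 − 16.05 + 1020 − 126.14 = 931.81.
∂Q/∂P_r = −2.38, so E_xy = -2.38·(53/931.81) ≈ -0.14.
E_xy < 0: the goods are complements.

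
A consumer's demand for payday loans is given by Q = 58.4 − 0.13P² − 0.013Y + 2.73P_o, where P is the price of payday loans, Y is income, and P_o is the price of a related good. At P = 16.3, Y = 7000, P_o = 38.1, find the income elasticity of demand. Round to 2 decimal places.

-2.47

First evaluate Q: 58.4 − 0.13(16.3)² − 0.013(7000) + 2.73(38.1) = 58.4 − 34.5397 − 91 + 104.013 = 36.8733.
∂Q/∂Y = −0.013, so E_I = -0.013·(7000/36.8733) ≈ -2.47.
E_I < 0: inferior good.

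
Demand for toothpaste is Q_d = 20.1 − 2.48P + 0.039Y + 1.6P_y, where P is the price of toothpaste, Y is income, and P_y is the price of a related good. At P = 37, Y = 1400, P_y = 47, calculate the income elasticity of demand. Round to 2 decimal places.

Q_d = 20.1 − 2.48(37) + 0.039(1400) + 1.6(47) = 20.1 − 91.76 + 54.6 + 75.2 = 58.14.
∂Q_d/∂Y = +0.039, so E_I = 0.039·(1400/58.14) ≈ 0.94.
E_I ∈ (0,1): normal good (necessity).

0.94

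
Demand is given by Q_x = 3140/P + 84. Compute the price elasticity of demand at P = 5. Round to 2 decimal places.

At P = 5, Q_x = 712.
dQ_x/dP = −3140/P² = −125.6.
Point elasticity E = (dQ_x/dP)·(P/Q_x) = -125.6 × 5/712 ≈ -0.88.
|E| < 1, so demand is inelastic at this price.

-0.88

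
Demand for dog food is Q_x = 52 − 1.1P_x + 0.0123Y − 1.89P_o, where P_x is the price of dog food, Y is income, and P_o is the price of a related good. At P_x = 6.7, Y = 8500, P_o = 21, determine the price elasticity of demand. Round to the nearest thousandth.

-0.067

Q_x = 52 − 1.1(6.7) + 0.0123(8500) − 1.89(21) = 52 − 7.37 + 104.55 − 39.69 = 109.49.
∂Q_x/∂P_x = −1.1, so E_p = (−1.1)·(6.7/109.49) ≈ -0.067.
|E_p| < 1: demand is inelastic.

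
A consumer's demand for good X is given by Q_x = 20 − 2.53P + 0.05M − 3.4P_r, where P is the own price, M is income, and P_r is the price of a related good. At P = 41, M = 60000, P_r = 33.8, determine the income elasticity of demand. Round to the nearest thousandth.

1.071

First evaluate Q_x: 20 − 2.53(41) + 0.05(60000) − 3.4(33.8) = 20 − 103.73 + 3000 − 114.92 = 2801.35.
∂Q_x/∂M = +0.05, so E_I = 0.05·(60000/2801.35) ≈ 1.071.
E_I > 1: normal good (luxury).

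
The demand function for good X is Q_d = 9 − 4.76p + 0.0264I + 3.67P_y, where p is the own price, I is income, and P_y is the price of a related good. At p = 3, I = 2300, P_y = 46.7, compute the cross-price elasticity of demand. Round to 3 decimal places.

Q_d = 9 − 4.76(3) + 0.0264(2300) + 3.67(46.7) = 9 − 14.28 + 60.72 + 171.389 = 226.829.
∂Q_d/∂P_y = +3.67, so E_xy = 3.67·(46.7/226.829) ≈ 0.756.
E_xy > 0: the goods are substitutes.

0.756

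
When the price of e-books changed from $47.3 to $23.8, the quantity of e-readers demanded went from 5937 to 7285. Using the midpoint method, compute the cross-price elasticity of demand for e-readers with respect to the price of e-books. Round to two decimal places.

%ΔQ_x = (7285 − 5937)/[(5937+7285)/2] = 1348/6611 ≈ 0.2039.
%ΔP_y = (23.8 − 47.3)/[(47.3+23.8)/2] ≈ -0.6610.
E_xy = 0.2039/-0.6610 ≈ -0.31.
E_xy < 0, so e-readers and e-books are complements.

-0.31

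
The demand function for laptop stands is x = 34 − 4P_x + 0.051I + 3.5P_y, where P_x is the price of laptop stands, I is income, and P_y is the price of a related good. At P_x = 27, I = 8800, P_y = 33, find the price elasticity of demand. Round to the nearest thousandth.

First evaluate x: 34 − 4(27) + 0.051(8800) + 3.5(33) = 34 − 108 + 448.8 + 115.5 = 490.3.
∂x/∂P_x = −4, so E_p = (−4)·(27/490.3) ≈ -0.220.
|E_p| < 1: demand is inelastic.

-0.220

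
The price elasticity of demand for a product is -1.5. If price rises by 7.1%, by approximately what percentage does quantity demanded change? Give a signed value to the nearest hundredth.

%ΔQ ≈ E × %ΔP = (-1.5) × (7.1%) = -10.65%.

-10.65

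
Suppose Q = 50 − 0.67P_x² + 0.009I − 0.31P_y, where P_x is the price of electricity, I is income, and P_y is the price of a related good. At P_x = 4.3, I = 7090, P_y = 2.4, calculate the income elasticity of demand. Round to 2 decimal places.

0.63

At the given point, Q = 50 − 0.67(4.3)² + 0.009(7090) − 0.31(2.4) = 50 − 12.3883 + 63.81 − 0.744 = 100.6777.
∂Q/∂I = +0.009, so E_I = 0.009·(7090/100.6777) ≈ 0.63.
E_I ∈ (0,1): normal good (necessity).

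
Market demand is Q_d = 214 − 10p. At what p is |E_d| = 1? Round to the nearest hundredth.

10.70

For linear demand Q_d = a − bp, E = −bp/(a − bp). |E| = 1 ⇒ bp = a − bp ⇒ p = a/(2b).
p = 214/(2·10) = 10.70.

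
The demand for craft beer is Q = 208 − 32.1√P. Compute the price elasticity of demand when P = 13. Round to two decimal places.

At P = 13, Q = 92.2618.
dQ/dP = −32.1/(2√P) = −32.1/(2·3.6056).
Point elasticity E = (dQ/dP)·(P/Q) = -4.4515 × 13/92.2618 ≈ -0.63.
|E| < 1, so demand is inelastic at this price.

-0.63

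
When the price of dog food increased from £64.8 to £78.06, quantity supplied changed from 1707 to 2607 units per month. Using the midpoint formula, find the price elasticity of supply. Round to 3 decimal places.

2.248

%ΔQ = (2607 − 1707)/[(1707 + 2607)/2] = 900/2157 ≈ 0.4172.
%Δp = (78.06 − 64.8)/[(64.8 + 78.06)/2] = 13.26/71.43 ≈ 0.1856.
Arc elasticity E = %ΔQ/%Δp ≈ 0.4172/0.1856 ≈ 2.248.
|E| > 1: supply is elastic over this range.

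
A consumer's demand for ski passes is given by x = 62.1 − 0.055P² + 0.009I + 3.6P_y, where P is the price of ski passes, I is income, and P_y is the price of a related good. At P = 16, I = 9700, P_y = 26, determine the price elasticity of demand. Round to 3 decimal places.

x = 62.1 − 0.055(16)² + 0.009(9700) + 3.6(26) = 62.1 − 14.08 + 87.3 + 93.6 = 228.92.
∂x/∂P = −2·0.055·P = -1.76, so E_p = -1.76·(16/228.92) ≈ -0.123.
|E_p| < 1: demand is inelastic.

-0.123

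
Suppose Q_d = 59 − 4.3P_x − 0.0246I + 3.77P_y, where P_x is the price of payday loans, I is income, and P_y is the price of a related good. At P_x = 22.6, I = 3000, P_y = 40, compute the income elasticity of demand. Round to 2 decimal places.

Evaluating quantity at (P_x, I, P_y) gives Q_d = 59 − 4.3(22.6) − 0.0246(3000) + 3.77(40) = 59 − 97.18 − 73.8 + 150.8 = 38.82.
∂Q_d/∂I = −0.0246, so E_I = -0.0246·(3000/38.82) ≈ -1.90.
E_I < 0: inferior good.

-1.90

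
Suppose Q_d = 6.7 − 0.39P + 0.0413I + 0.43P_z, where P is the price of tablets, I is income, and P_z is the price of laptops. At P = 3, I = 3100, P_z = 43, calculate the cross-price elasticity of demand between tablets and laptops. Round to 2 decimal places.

First evaluate Q_d: 6.7 − 0.39(3) + 0.0413(3100) + 0.43(43) = 6.7 − 1.17 + 128.03 + 18.49 = 152.05.
∂Q_d/∂P_z = +0.43, so E_xy = 0.43·(43/152.05) ≈ 0.12.
E_xy > 0: the goods are substitutes.

0.12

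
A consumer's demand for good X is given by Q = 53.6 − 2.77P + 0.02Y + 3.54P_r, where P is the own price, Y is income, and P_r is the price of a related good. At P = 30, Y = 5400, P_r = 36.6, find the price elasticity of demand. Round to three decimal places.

Evaluating quantity at (P, Y, P_r) gives Q = 53.6 − 2.77(30) + 0.02(5400) + 3.54(36.6) = 53.6 − 83.1 + 108 + 129.564 = 208.064.
∂Q/∂P = −2.77, so E_p = (−2.77)·(30/208.064) ≈ -0.399.
|E_p| < 1: demand is inelastic.

-0.399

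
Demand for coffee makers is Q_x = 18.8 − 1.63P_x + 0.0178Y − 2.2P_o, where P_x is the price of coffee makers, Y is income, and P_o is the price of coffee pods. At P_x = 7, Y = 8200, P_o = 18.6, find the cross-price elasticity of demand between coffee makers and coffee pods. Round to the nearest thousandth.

-0.364

At the given point, Q_x = 18.8 − 1.63(7) + 0.0178(8200) − 2.2(18.6) = 18.8 − 11.41 + 145.96 − 40.92 = 112.43.
∂Q_x/∂P_o = −2.2, so E_xy = -2.2·(18.6/112.43) ≈ -0.364.
E_xy < 0: the goods are complements.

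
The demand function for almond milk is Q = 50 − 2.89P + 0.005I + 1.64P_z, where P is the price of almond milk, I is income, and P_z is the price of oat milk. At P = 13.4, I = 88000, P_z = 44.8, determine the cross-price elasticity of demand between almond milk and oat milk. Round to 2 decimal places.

Q = 50 − 2.89(13.4) + 0.005(88000) + 1.64(44.8) = 50 − 38.726 + 440 + 73.472 = 524.746.
∂Q/∂P_z = +1.64, so E_xy = 1.64·(44.8/524.746) ≈ 0.14.
E_xy > 0: the goods are substitutes.

0.14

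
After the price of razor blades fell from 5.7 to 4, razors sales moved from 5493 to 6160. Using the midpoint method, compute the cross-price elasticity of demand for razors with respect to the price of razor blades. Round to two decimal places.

%ΔQ_x = (6160 − 5493)/[(5493+6160)/2] = 667/5826.5 ≈ 0.1145.
%ΔP_y = (4 − 5.7)/[(5.7+4)/2] ≈ -0.3505.
E_xy = 0.1145/-0.3505 ≈ -0.33.
E_xy < 0, so razors and razor blades are complements.

-0.33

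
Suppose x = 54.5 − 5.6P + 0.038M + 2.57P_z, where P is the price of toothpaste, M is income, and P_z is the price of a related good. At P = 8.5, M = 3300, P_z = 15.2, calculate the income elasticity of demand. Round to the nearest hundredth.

Substituting, x = 54.5 − 5.6(8.5) + 0.038(3300) + 2.57(15.2) = 54.5 − 47.6 + 125.4 + 39.064 = 171.364.
∂x/∂M = +0.038, so E_I = 0.038·(3300/171.364) ≈ 0.73.
E_I ∈ (0,1): normal good (necessity).

0.73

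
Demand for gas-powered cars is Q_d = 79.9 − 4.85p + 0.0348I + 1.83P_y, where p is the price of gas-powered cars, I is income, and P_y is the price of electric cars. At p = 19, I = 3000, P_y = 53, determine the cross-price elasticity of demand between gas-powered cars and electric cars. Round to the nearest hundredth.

0.51

Evaluating quantity at (p, I, P_y) gives Q_d = 79.9 − 4.85(19) + 0.0348(3000) + 1.83(53) = 79.9 − 92.15 + 104.4 + 96.99 = 189.14.
∂Q_d/∂P_y = +1.83, so E_xy = 1.83·(53/189.14) ≈ 0.51.
E_xy > 0: the goods are substitutes.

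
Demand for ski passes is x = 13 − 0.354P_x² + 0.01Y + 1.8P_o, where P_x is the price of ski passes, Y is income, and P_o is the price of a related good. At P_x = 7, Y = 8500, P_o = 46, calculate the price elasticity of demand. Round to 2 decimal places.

x = 13 − 0.354(7)² + 0.01(8500) + 1.8(46) = 13 − 17.346 + 85 + 82.8 = 163.454.
∂x/∂P_x = −2·0.354·P_x = -4.956, so E_p = -4.956·(7/163.454) ≈ -0.21.
|E_p| < 1: demand is inelastic.

-0.21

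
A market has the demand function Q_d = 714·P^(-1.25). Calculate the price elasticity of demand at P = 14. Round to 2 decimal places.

-1.25

For a Cobb–Douglas (constant-elasticity) form Q_d = A·P^α·…, the elasticity with respect to P equals the exponent α at every point.
Here the exponent on P is -1.25, so the price elasticity of demand is -1.25.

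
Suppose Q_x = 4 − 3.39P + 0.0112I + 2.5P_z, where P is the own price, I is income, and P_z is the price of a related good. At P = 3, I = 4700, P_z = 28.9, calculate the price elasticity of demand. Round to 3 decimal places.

Evaluating quantity at (P, I, P_z) gives Q_x = 4 − 3.39(3) + 0.0112(4700) + 2.5(28.9) = 4 − 10.17 + 52.64 + 72.25 = 118.72.
∂Q_x/∂P = −3.39, so E_p = (−3.39)·(3/118.72) ≈ -0.086.
|E_p| < 1: demand is inelastic.

-0.086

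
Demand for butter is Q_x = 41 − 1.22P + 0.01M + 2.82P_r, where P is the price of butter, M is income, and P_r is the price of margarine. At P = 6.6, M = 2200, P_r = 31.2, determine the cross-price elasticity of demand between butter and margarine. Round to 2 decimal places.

At the given point, Q_x = 41 − 1.22(6.6) + 0.01(2200) + 2.82(31.2) = 41 − 8.052 + 22 + 87.984 = 142.932.
∂Q_x/∂P_r = +2.82, so E_xy = 2.82·(31.2/142.932) ≈ 0.62.
E_xy > 0: the goods are substitutes.

0.62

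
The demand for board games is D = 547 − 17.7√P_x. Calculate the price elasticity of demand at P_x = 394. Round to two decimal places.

-0.90

At P_x = 394, D = 195.665.
dD/dP_x = −17.7/(2√P_x) = −17.7/(2·19.8494).
Point elasticity E = (dD/dP_x)·(P_x/D) = -0.4459 × 394/195.665 ≈ -0.90.
|E| < 1, so demand is inelastic at this price.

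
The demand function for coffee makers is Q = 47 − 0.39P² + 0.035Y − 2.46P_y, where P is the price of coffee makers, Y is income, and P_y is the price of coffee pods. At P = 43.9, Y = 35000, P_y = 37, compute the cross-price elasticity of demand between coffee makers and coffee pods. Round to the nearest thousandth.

At the given point, Q = 47 − 0.39(43.9)² + 0.035(35000) − 2.46(37) = 47 − 751.6119 + 1225 − 91.02 = 429.3681.
∂Q/∂P_y = −2.46, so E_xy = -2.46·(37/429.3681) ≈ -0.212.
E_xy < 0: the goods are complements.

-0.212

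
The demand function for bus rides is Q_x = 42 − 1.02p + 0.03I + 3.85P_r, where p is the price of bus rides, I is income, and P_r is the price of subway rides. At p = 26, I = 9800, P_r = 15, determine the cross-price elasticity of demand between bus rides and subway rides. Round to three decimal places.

0.157

First evaluate Q_x: 42 − 1.02(26) + 0.03(9800) + 3.85(15) = 42 − 26.52 + 294 + 57.75 = 367.23.
∂Q_x/∂P_r = +3.85, so E_xy = 3.85·(15/367.23) ≈ 0.157.
E_xy > 0: the goods are substitutes.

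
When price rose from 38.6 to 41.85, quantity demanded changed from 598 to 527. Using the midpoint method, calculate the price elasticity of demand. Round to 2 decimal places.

-1.56

%Δq = (527 − 598)/[(598 + 527)/2] = -71/562.5 ≈ -0.1262.
%Δp = (41.85 − 38.6)/[(38.6 + 41.85)/2] = 3.25/40.225 ≈ 0.0808.
Arc elasticity E = %Δq/%Δp ≈ -0.1262/0.0808 ≈ -1.56.
|E| > 1: demand is elastic over this range.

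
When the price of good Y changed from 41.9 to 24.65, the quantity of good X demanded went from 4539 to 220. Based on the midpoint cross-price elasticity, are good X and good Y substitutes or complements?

substitutes

%ΔQ_x = (220 − 4539)/[(4539+220)/2] = -4319/2379.5 ≈ -1.8151.
%ΔP_y = (24.65 − 41.9)/[(41.9+24.65)/2] ≈ -0.5184.
E_xy = -1.8151/-0.5184 ≈ 3.501.
E_xy > 0, so the goods are substitutes.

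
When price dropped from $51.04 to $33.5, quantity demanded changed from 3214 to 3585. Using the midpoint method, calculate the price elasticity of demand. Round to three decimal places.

%Δq = (3585 − 3214)/[(3214 + 3585)/2] = 371/3399.5 ≈ 0.1091.
%ΔP = (33.5 − 51.04)/[(51.04 + 33.5)/2] = -17.54/42.27 ≈ -0.4150.
Arc elasticity E = %Δq/%ΔP ≈ 0.1091/-0.4150 ≈ -0.263.
|E| < 1: demand is inelastic over this range.

-0.263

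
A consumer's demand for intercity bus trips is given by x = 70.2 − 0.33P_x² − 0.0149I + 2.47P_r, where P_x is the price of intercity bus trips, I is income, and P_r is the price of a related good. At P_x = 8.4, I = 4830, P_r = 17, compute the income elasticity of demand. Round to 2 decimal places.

x = 70.2 − 0.33(8.4)² − 0.0149(4830) + 2.47(17) = 70.2 − 23.2848 − 71.967 + 41.99 = 16.9382.
∂x/∂I = −0.0149, so E_I = -0.0149·(4830/16.9382) ≈ -4.25.
E_I < 0: inferior good.

-4.25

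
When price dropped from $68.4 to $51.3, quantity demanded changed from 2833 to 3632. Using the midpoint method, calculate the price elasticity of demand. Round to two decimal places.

%ΔQ = (3632 − 2833)/[(2833 + 3632)/2] = 799/3232.5 ≈ 0.2472.
%Δp = (51.3 − 68.4)/[(68.4 + 51.3)/2] = -17.1/59.85 ≈ -0.2857.
Arc elasticity E = %ΔQ/%Δp ≈ 0.2472/-0.2857 ≈ -0.87.
|E| < 1: demand is inelastic over this range.

-0.87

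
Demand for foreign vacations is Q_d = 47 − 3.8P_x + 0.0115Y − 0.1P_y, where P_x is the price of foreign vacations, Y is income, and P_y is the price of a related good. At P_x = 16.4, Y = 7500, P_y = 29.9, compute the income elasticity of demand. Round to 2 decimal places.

Q_d = 47 − 3.8(16.4) + 0.0115(7500) − 0.1(29.9) = 47 − 62.32 + 86.25 − 2.99 = 67.94.
∂Q_d/∂Y = +0.0115, so E_I = 0.0115·(7500/67.94) ≈ 1.27.
E_I > 1: normal good (luxury).

1.27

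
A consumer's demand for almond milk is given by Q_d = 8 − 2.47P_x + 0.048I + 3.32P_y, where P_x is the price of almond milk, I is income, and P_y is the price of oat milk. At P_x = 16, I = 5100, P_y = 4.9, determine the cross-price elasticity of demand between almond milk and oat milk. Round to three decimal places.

Evaluating quantity at (P_x, I, P_y) gives Q_d = 8 − 2.47(16) + 0.048(5100) + 3.32(4.9) = 8 − 39.52 + 244.8 + 16.268 = 229.548.
∂Q_d/∂P_y = +3.32, so E_xy = 3.32·(4.9/229.548) ≈ 0.071.
E_xy > 0: the goods are substitutes.

0.071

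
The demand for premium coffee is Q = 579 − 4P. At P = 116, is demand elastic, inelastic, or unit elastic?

At P = 116, Q = 115.
dQ/dP = −4.
Point elasticity E = (dQ/dP)·(P/Q) = -4 × 116/115 ≈ -4.035.
|E| ≈ 4.035 > 1, so demand is elastic.

elastic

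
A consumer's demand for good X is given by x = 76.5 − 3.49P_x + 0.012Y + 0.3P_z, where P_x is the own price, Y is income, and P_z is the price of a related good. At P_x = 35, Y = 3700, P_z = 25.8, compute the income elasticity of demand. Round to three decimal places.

6.841

x = 76.5 − 3.49(35) + 0.012(3700) + 0.3(25.8) = 76.5 − 122.15 + 44.4 + 7.74 = 6.49.
∂x/∂Y = +0.012, so E_I = 0.012·(3700/6.49) ≈ 6.841.
E_I > 1: normal good (luxury).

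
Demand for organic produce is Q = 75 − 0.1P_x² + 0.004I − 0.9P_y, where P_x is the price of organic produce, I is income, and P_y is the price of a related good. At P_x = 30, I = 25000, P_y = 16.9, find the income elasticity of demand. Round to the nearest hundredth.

1.43

First evaluate Q: 75 − 0.1(30)² + 0.004(25000) − 0.9(16.9) = 75 − 90 + 100 − 15.21 = 69.79.
∂Q/∂I = +0.004, so E_I = 0.004·(25000/69.79) ≈ 1.43.
E_I > 1: normal good (luxury).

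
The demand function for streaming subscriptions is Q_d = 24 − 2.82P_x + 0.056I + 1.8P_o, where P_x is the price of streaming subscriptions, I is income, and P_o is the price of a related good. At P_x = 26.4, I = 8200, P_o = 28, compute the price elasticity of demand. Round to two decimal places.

-0.16

First evaluate Q_d: 24 − 2.82(26.4) + 0.056(8200) + 1.8(28) = 24 − 74.448 + 459.2 + 50.4 = 459.152.
∂Q_d/∂P_x = −2.82, so E_p = (−2.82)·(26.4/459.152) ≈ -0.16.
|E_p| < 1: demand is inelastic.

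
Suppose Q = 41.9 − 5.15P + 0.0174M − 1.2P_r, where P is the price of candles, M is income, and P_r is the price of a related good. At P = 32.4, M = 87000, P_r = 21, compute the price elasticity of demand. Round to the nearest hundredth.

-0.12

Q = 41.9 − 5.15(32.4) + 0.0174(87000) − 1.2(21) = 41.9 − 166.86 + 1513.8 − 25.2 = 1363.64.
∂Q/∂P = −5.15, so E_p = (−5.15)·(32.4/1363.64) ≈ -0.12.
|E_p| < 1: demand is inelastic.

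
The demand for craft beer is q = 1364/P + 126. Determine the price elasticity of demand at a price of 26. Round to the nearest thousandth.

At P = 26, q = 178.4615.
dq/dP = −1364/P² = −2.0178.
Point elasticity E = (dq/dP)·(P/q) = -2.0178 × 26/178.4615 ≈ -0.294.
|E| < 1, so demand is inelastic at this price.

-0.294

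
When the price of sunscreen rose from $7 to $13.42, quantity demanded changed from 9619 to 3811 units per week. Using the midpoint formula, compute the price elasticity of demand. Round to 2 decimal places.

%ΔQ = (3811 − 9619)/[(9619 + 3811)/2] = -5808/6715 ≈ -0.8649.
%ΔP = (13.42 − 7)/[(7 + 13.42)/2] = 6.42/10.21 ≈ 0.6288.
Arc elasticity E = %ΔQ/%ΔP ≈ -0.8649/0.6288 ≈ -1.38.
|E| > 1: demand is elastic over this range.

-1.38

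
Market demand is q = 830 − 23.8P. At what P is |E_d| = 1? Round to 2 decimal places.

For linear demand q = a − bP, E = −bP/(a − bP). |E| = 1 ⇒ bP = a − bP ⇒ P = a/(2b).
P = 830/(2·23.8) ≈ 17.44.

17.44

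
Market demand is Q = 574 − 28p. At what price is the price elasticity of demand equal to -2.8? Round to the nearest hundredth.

15.11

Set −bp/(a − bp) = −2.8 ⇒ bp = 2.8(a − bp) ⇒ bp(1+2.8) = 2.8·a.
p = 2.8·574/(28·3.8) ≈ 15.11.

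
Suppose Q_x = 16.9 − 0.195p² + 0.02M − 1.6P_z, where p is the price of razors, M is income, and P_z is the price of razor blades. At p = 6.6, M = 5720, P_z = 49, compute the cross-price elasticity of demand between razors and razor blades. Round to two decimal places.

-1.77

Q_x = 16.9 − 0.195(6.6)² + 0.02(5720) − 1.6(49) = 16.9 − 8.4942 + 114.4 − 78.4 = 44.4058.
∂Q_x/∂P_z = −1.6, so E_xy = -1.6·(49/44.4058) ≈ -1.77.
E_xy < 0: the goods are complements.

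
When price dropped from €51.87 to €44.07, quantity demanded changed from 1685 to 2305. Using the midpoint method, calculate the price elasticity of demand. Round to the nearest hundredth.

-1.91

%ΔQ = (2305 − 1685)/[(1685 + 2305)/2] = 620/1995 ≈ 0.3108.
%Δp = (44.07 − 51.87)/[(51.87 + 44.07)/2] = -7.8/47.97 ≈ -0.1626.
Arc elasticity E = %ΔQ/%Δp ≈ 0.3108/-0.1626 ≈ -1.91.
|E| > 1: demand is elastic over this range.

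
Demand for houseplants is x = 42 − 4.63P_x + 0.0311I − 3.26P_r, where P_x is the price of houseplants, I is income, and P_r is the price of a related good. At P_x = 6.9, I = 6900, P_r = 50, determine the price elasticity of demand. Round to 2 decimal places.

Evaluating quantity at (P_x, I, P_r) gives x = 42 − 4.63(6.9) + 0.0311(6900) − 3.26(50) = 42 − 31.947 + 214.59 − 163 = 61.643.
∂x/∂P_x = −4.63, so E_p = (−4.63)·(6.9/61.643) ≈ -0.52.
|E_p| < 1: demand is inelastic.

-0.52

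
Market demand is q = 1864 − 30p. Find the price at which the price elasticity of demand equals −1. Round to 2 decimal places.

For linear demand q = a − bp, E = −bp/(a − bp). |E| = 1 ⇒ bp = a − bp ⇒ p = a/(2b).
p = 1864/(2·30) ≈ 31.07.

31.07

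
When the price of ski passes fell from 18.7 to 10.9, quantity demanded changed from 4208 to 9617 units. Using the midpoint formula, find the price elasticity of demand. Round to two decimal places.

-1.48

%ΔQ = (9617 − 4208)/[(4208 + 9617)/2] = 5409/6912.5 ≈ 0.7825.
%Δp = (10.9 − 18.7)/[(18.7 + 10.9)/2] = -7.8/14.8 ≈ -0.5270.
Arc elasticity E = %ΔQ/%Δp ≈ 0.7825/-0.5270 ≈ -1.48.
|E| > 1: demand is elastic over this range.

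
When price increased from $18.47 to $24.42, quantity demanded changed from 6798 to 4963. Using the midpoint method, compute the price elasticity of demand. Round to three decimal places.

%Δq = (4963 − 6798)/[(6798 + 4963)/2] = -1835/5880.5 ≈ -0.3120.
%ΔP = (24.42 − 18.47)/[(18.47 + 24.42)/2] = 5.95/21.445 ≈ 0.2775.
Arc elasticity E = %Δq/%ΔP ≈ -0.3120/0.2775 ≈ -1.125.
|E| > 1: demand is elastic over this range.

-1.125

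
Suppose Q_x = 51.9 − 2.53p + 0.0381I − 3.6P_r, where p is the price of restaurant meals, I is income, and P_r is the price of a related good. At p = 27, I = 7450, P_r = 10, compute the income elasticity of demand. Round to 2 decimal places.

1.23

Q_x = 51.9 − 2.53(27) + 0.0381(7450) − 3.6(10) = 51.9 − 68.31 + 283.845 − 36 = 231.435.
∂Q_x/∂I = +0.0381, so E_I = 0.0381·(7450/231.435) ≈ 1.23.
E_I > 1: normal good (luxury).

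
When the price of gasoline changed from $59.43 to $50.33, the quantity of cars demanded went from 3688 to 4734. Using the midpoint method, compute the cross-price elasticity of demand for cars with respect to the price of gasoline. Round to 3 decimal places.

%ΔQ_x = (4734 − 3688)/[(3688+4734)/2] = 1046/4211 ≈ 0.2484.
%ΔP_y = (50.33 − 59.43)/[(59.43+50.33)/2] ≈ -0.1658.
E_xy = 0.2484/-0.1658 ≈ -1.498.
E_xy < 0, so cars and gasoline are complements.

-1.498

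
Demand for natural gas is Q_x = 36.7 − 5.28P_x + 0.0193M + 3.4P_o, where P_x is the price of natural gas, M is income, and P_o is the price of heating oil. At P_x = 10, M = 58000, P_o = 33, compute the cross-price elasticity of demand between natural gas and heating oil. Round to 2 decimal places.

Evaluating quantity at (P_x, M, P_o) gives Q_x = 36.7 − 5.28(10) + 0.0193(58000) + 3.4(33) = 36.7 − 52.8 + 1119.4 + 112.2 = 1215.5.
∂Q_x/∂P_o = +3.4, so E_xy = 3.4·(33/1215.5) ≈ 0.09.
E_xy > 0: the goods are substitutes.

0.09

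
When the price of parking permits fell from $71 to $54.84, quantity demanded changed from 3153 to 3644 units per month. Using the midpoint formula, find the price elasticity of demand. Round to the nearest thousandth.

%Δq = (3644 − 3153)/[(3153 + 3644)/2] = 491/3398.5 ≈ 0.1445.
%ΔP = (54.84 − 71)/[(71 + 54.84)/2] = -16.16/62.92 ≈ -0.2568.
Arc elasticity E = %Δq/%ΔP ≈ 0.1445/-0.2568 ≈ -0.563.
|E| < 1: demand is inelastic over this range.

-0.563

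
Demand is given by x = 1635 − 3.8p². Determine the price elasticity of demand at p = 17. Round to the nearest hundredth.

At p = 17, x = 536.8.
dx/dp = −2·3.8·p = −129.2.
Point elasticity E = (dx/dp)·(p/x) = -129.2 × 17/536.8 ≈ -4.09.
|E| > 1, so demand is elastic at this price.

-4.09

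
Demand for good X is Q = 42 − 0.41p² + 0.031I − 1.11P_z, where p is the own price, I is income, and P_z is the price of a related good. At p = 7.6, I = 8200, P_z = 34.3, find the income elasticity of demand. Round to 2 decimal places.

1.08

First evaluate Q: 42 − 0.41(7.6)² + 0.031(8200) − 1.11(34.3) = 42 − 23.6816 + 254.2 − 38.073 = 234.4454.
∂Q/∂I = +0.031, so E_I = 0.031·(8200/234.4454) ≈ 1.08.
E_I > 1: normal good (luxury).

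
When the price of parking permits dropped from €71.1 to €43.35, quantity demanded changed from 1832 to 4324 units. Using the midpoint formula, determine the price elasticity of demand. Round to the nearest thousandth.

-1.670

%Δq = (4324 − 1832)/[(1832 + 4324)/2] = 2492/3078 ≈ 0.8096.
%Δp = (43.35 − 71.1)/[(71.1 + 43.35)/2] = -27.75/57.225 ≈ -0.4849.
Arc elasticity E = %Δq/%Δp ≈ 0.8096/-0.4849 ≈ -1.670.
|E| > 1: demand is elastic over this range.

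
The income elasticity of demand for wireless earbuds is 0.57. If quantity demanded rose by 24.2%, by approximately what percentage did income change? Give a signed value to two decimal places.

42.46

%ΔQ ≈ E × %ΔI ⇒ %ΔI = %ΔQ / E = (24.2%)/(0.57) ≈ 42.46%.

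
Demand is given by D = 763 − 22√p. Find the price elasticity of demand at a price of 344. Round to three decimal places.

At p = 344, D = 354.9608.
dD/dp = −22/(2√p) = −22/(2·18.5472).
Point elasticity E = (dD/dp)·(p/D) = -0.5931 × 344/354.9608 ≈ -0.575.
|E| < 1, so demand is inelastic at this price.

-0.575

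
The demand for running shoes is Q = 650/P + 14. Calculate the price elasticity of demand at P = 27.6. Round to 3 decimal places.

At P = 27.6, Q = 37.5507.
dQ/dP = −650/P² = −0.8533.
Point elasticity E = (dQ/dP)·(P/Q) = -0.8533 × 27.6/37.5507 ≈ -0.627.
|E| < 1, so demand is inelastic at this price.

-0.627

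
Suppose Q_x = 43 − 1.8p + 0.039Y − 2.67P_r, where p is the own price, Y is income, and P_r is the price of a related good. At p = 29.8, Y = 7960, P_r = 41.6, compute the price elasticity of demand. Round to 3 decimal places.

-0.284

First evaluate Q_x: 43 − 1.8(29.8) + 0.039(7960) − 2.67(41.6) = 43 − 53.64 + 310.44 − 111.072 = 188.728.
∂Q_x/∂p = −1.8, so E_p = (−1.8)·(29.8/188.728) ≈ -0.284.
|E_p| < 1: demand is inelastic.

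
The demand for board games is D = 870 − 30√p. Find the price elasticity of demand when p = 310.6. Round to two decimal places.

-0.77

At p = 310.6, D = 341.2846.
dD/dp = −30/(2√p) = −30/(2·17.6238).
Point elasticity E = (dD/dp)·(p/D) = -0.8511 × 310.6/341.2846 ≈ -0.77.
|E| < 1, so demand is inelastic at this price.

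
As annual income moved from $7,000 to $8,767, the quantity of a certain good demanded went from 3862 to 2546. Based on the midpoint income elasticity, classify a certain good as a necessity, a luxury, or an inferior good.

%ΔQ = (2546 − 3862)/[(3862+2546)/2] = -1316/3204 ≈ -0.4107.
%ΔI = (8,767 − 7,000)/[(7,000+8,767)/2] = 1767/7883.5 ≈ 0.2241.
E_I = %ΔQ/%ΔI ≈ -1.833.
E_I < 0: inferior good.

inferior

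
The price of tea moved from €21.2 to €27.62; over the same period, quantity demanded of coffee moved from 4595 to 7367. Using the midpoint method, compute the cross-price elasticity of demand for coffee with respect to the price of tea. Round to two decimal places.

1.76

%ΔQ_x = (7367 − 4595)/[(4595+7367)/2] = 2772/5981 ≈ 0.4635.
%ΔP_y = (27.62 − 21.2)/[(21.2+27.62)/2] ≈ 0.2630.
E_xy = 0.4635/0.2630 ≈ 1.76.
E_xy > 0, so coffee and tea are substitutes.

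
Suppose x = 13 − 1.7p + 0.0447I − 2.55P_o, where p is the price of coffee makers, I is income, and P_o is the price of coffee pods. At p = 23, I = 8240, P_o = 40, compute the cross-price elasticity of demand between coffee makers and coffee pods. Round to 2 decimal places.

x = 13 − 1.7(23) + 0.0447(8240) − 2.55(40) = 13 − 39.1 + 368.328 − 102 = 240.228.
∂x/∂P_o = −2.55, so E_xy = -2.55·(40/240.228) ≈ -0.42.
E_xy < 0: the goods are complements.

-0.42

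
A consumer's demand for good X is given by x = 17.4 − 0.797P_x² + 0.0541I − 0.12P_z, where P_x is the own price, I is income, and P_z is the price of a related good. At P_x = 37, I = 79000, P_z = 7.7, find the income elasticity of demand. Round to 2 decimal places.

1.34

First evaluate x: 17.4 − 0.797(37)² + 0.0541(79000) − 0.12(7.7) = 17.4 − 1091.093 + 4273.9 − 0.924 = 3199.283.
∂x/∂I = +0.0541, so E_I = 0.0541·(79000/3199.283) ≈ 1.34.
E_I > 1: normal good (luxury).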